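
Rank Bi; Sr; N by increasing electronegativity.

Sr < Bi < N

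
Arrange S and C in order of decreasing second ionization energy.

C > S

The second ionization energy removes an electron from the +1 ion. For each element: S⁺ still has 5 valence electrons; C⁺ still has 3 valence electrons.
All are still removing valence electrons, so compare the +1 ions as you would atoms: IE_2 generally rises across a period (higher Z_eff) and falls down a group (larger shell), subject to the usual subshell exceptions.
Valence configurations: S⁺ [Ne]3s²3p³, C⁺ [He]2s²2p¹.
The numbers (kJ/mol): S 2252, C 2353.
So the second ionization energies run S < C.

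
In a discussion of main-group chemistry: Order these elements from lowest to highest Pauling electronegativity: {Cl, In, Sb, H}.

H is in period 1, group 1; Cl is in period 3, group 17; In is in period 5, group 13; Sb is in period 5, group 15.
Atoms toward the upper right of the periodic table pull bonding electrons most strongly.
These span different periods and groups, so the two trends combine.
Sb > In: both are in period 5; the period trend gives Sb the larger value.
H > Sb: period and group pull opposite ways; the down-group shift dominates (2.20 vs 2.05).
Cl > H: the two effects oppose for this pair; the across-period effect wins (3.16 vs 2.20).
For reference (Pauling): H 2.20, Cl 3.16, In 1.78, Sb 2.05.
So from lowest to highest: In < Sb < H < Cl.

In < Sb < H < Cl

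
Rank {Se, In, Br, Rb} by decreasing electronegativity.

Se is in period 4, group 16; Br is in period 4, group 17; Rb is in period 5, group 1; In is in period 5, group 13.
Electronegativity increases across a period and decreases down a group, tracking effective nuclear charge and atomic size.
Neither a single period nor a single group — weigh both effects.
In > Rb: both are in period 5; the period trend gives In the larger value.
Se > In: both effects reinforce here, so Se is clearly the higher of the two.
Br > Se: Br lies to the right of Se in period 4, so the across-period effect alone puts Br higher.
Tabulated electronegativity (Pauling): Se 2.55, Br 2.96, Rb 0.82, In 1.78.
So from highest to lowest: Br > Se > In > Rb.

Br > Se > In > Rb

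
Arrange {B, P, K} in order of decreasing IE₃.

K > B > P

Consider each +2 ion: B²⁺ still has 1 valence electron; P²⁺ still has 3 valence electrons; K²⁺ is already 1 electron into the core.
Core electrons are held far more tightly than valence electrons, so K tops the IE_3 order.
Valence configurations: B²⁺ [He]2s¹, P²⁺ [Ne]3s²3p¹.
Tabulated IE_3 (kJ/mol): B 3660, P 2914, K 4420.
Putting it together, IE_3: P < B < K.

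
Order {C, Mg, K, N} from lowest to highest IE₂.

The second ionization energy removes an electron from the +1 ion. For each element: C⁺ still has 3 valence electrons; Mg⁺ still has 1 valence electron; K⁺ is the bare [Ar] core; N⁺ still has 4 valence electrons.
Pulling an electron out of a noble-gas core costs far more than removing a remaining valence electron, so K sits at the high end of IE_2.
Valence configurations: C⁺ [He]2s²2p¹, Mg⁺ [Ne]3s¹, N⁺ [He]2s²2p².
Tabulated IE_2 (kJ/mol): C 2353, Mg 1451, K 3052, N 2856.
So the second ionization energies run Mg < C < N < K.

Mg < C < N < K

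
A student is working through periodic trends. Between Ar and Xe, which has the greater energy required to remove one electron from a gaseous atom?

Ar

First ionization energy rises across a period (greater Z_eff holds electrons more tightly) and falls down a group (valence electrons are farther from the nucleus).
All are in group 18, so first ionization energy increases up the group.
So Ar has the greater energy required to remove one electron from a gaseous atom (Ar > Xe).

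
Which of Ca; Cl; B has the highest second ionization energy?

Consider each +1 ion: Ca⁺ still has 1 valence electron; Cl⁺ still has 6 valence electrons; B⁺ still has 2 valence electrons.
All are still removing valence electrons, so compare the +1 ions as you would atoms: IE_2 generally rises across a period (higher Z_eff) and falls down a group (larger shell), subject to the usual subshell exceptions.
Valence configurations: Ca⁺ [Ar]4s¹, Cl⁺ [Ne]3s²3p⁴, B⁺ [He]2s².
Approximate IE_2 values (kJ/mol): Ca 1145, Cl 2298, B 2427.
Hence IE_2: Ca < Cl < B.

B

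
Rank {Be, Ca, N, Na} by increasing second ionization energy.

After 1 electron has been removed, what remains? Be⁺ still has 1 valence electron; Ca⁺ still has 1 valence electron; N⁺ still has 4 valence electrons; Na⁺ is the bare [Ne] core.
Pulling an electron out of a noble-gas core costs far more than removing a remaining valence electron, so Na sits at the high end of IE_2.
Valence configurations: Be⁺ [He]2s¹, Ca⁺ [Ar]4s¹, N⁺ [He]2s²2p².
Approximate IE_2 values (kJ/mol): Be 1757, Ca 1145, N 2856, Na 4562.
Putting it together, IE_2: Ca < Be < N < Na.

Ca < Be < N < Na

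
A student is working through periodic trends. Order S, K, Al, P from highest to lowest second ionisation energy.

IE_2 is the cost of taking one more electron from the +1 cation: S⁺ still has 5 valence electrons; K⁺ is the bare [Ar] core; Al⁺ still has 2 valence electrons; P⁺ still has 4 valence electrons.
Breaking into a closed-shell core is much more expensive than removing a leftover valence electron — K has the largest IE_2 here.
Valence configurations: S⁺ [Ne]3s²3p³, Al⁺ [Ne]3s², P⁺ [Ne]3s²3p².
The numbers (kJ/mol): S 2252, K 3052, Al 1817, P 1907.
Putting it together, IE_2: Al < P < S < K.

K > S > P > Al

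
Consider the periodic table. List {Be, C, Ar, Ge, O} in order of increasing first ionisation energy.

Ge, Be, C, O, Ar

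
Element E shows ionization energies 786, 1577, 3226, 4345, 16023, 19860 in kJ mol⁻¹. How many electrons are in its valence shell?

Look for the largest jump between consecutive ionization energies: IE5/IE4 ≈ 3.7, far larger than any earlier ratio.
That jump marks the point where a core electron is being removed. So the atom has 4 valence electrons.

4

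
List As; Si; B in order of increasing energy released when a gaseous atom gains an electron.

Adding an electron releases more energy for atoms nearer the top right (short of the noble gases).
These sit on a diagonal, where the across-period and down-group effects partly cancel.
As > B: period and group pull opposite ways; the across-period shift dominates (78 vs 27 kJ/mol).
Si > As: the two effects oppose for this pair; the down-group effect wins (134 vs 78 kJ/mol).
For reference (kJ/mol): B 27, Si 134, As 78.
So from lowest to highest: B < As < Si.

B < As < Si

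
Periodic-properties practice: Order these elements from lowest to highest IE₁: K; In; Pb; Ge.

K < In < Pb < Ge

K is in period 4, group 1; Ge is in period 4, group 14; In is in period 5, group 13; Pb is in period 6, group 14.
IE₁ increases left→right with effective nuclear charge and decreases top→bottom as the valence shell moves farther out.
These span different periods and groups, so the two trends combine.
In > K: the two effects oppose for this pair; the across-period effect wins (558 vs 419 kJ/mol).
Pb > In: period and group pull opposite ways; the across-period shift dominates (716 vs 558 kJ/mol).
Ge > Pb: Ge sits above Pb in group 14, so the down-group effect alone puts Ge higher.
Approximate values (kJ/mol): K 419, Ge 762, In 558, Pb 716.
So from lowest to highest: K < In < Pb < Ge.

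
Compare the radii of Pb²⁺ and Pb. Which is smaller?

Forming Pb²⁺ removes 2 electrons from Pb. Fewer electrons for the same nuclear charge means less shielding and a higher Z_eff on the remaining electrons.
A cation is smaller than its parent atom: Pb²⁺ < Pb.

Pb²⁺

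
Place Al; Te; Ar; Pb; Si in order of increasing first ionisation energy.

Al, Pb, Si, Te, Ar

Al is in period 3, group 13; Si is in period 3, group 14; Ar is in period 3, group 18; Te is in period 5, group 16; Pb is in period 6, group 14.
Removing the outermost electron gets harder across a period and easier down a group.
Neither a single period nor a single group — weigh both effects.
Pb > Al: the two effects oppose for this pair; the across-period effect wins (716 vs 578 kJ/mol).
Si > Pb: Si sits above Pb in group 14, so the down-group effect alone puts Si higher.
Te > Si: the two effects oppose for this pair; the across-period effect wins (869 vs 786 kJ/mol).
Ar > Te: both effects reinforce here, so Ar is clearly the higher of the two.
Tabulated first ionization energy (kJ/mol): Al 578, Si 786, Ar 1521, Te 869, Pb 716.
So from lowest to highest: Al < Pb < Si < Te < Ar.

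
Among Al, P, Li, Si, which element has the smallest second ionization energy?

Si

Consider each +1 ion: Al⁺ still has 2 valence electrons; P⁺ still has 4 valence electrons; Li⁺ is the bare [He] core; Si⁺ still has 3 valence electrons.
Breaking into a closed-shell core is much more expensive than removing a leftover valence electron — Li has the largest IE_2 here.
Valence configurations: Al⁺ [Ne]3s², P⁺ [Ne]3s²3p², Si⁺ [Ne]3s²3p¹.
Si⁺ loses a lone 3p electron whereas Al⁺ must break into a filled 3s² pair, so IE_2(Al) > IE_2(Si) even though Si has the higher nuclear charge.
Tabulated IE_2 (kJ/mol): Al 1817, P 1907, Li 7298, Si 1577.
Overall IE_2 order: Si < Al < P < Li.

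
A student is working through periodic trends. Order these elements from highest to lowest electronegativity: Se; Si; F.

F > Se > Si

F is in period 2, group 17; Si is in period 3, group 14; Se is in period 4, group 16.
Electronegativity increases across a period and decreases down a group, tracking effective nuclear charge and atomic size.
Here both period and group differ, so the two effects have to be weighed against each other.
Se > Si: the two effects oppose for this pair; the across-period effect wins (2.55 vs 1.90).
F > Se: both effects reinforce here, so F is clearly the higher of the two.
Approximate values (Pauling): F 3.98, Si 1.90, Se 2.55.
So from highest to lowest: F > Se > Si.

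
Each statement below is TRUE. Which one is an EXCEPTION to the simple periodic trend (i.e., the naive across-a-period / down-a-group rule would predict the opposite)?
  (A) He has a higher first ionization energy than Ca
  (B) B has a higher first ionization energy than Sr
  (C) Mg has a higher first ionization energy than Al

The general trend: first ionization energy increases across a period and decreases down a group.
(A) He (period 1, group 18) vs Ca (period 4, group 2): the stated order agrees with the simple trend.
(B) B (period 2, group 13) vs Sr (period 5, group 2): the stated order agrees with the simple trend.
(C) Mg (period 3, group 2) vs Al (period 3, group 13): the stated order contradicts the simple trend.
The exception is (C): Al's single 3p electron is easier to remove than one from Mg's filled 3s².

(C)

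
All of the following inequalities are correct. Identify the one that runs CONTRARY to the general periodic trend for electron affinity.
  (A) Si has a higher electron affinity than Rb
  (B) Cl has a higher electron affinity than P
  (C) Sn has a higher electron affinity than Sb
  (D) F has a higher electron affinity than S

The general trend: electron affinity increases across a period and decreases down a group.
(A) Si (period 3, group 14) vs Rb (period 5, group 1): the stated order agrees with the simple trend.
(B) Cl (period 3, group 17) vs P (period 3, group 15): the stated order agrees with the simple trend.
(C) Sn (period 5, group 14) vs Sb (period 5, group 15): the stated order contradicts the simple trend.
(D) F (period 2, group 17) vs S (period 3, group 16): the stated order agrees with the simple trend.
The exception is (C): adding an electron to Sb's half-filled 5p³ is unfavourable, so Sn has the more exothermic EA.

(C)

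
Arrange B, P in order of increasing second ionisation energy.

The second ionization energy removes an electron from the +1 ion. For each element: B⁺ still has 2 valence electrons; P⁺ still has 4 valence electrons.
All are still removing valence electrons, so compare the +1 ions as you would atoms: IE_2 generally rises across a period (higher Z_eff) and falls down a group (larger shell), subject to the usual subshell exceptions.
Valence configurations: B⁺ [He]2s², P⁺ [Ne]3s²3p².
Tabulated IE_2 (kJ/mol): B 2427, P 1907.
So the second ionization energies run P < B.

P < B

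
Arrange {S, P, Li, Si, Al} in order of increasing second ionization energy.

Si < Al < P < S < Li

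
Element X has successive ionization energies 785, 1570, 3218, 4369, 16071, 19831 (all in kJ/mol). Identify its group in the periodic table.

Look for the largest jump between consecutive ionization energies: IE5/IE4 ≈ 3.7, far larger than any earlier ratio.
That jump marks the point where a core electron is being removed. So the atom has 4 valence electrons.
A main-group element with 4 valence electrons is in group 14.

Group 14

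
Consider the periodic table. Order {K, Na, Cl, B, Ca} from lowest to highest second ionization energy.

IE_2 is the cost of taking one more electron from the +1 cation: K⁺ is the bare [Ar] core; Na⁺ is the bare [Ne] core; Cl⁺ still has 6 valence electrons; B⁺ still has 2 valence electrons; Ca⁺ still has 1 valence electron.
Core electrons are held far more tightly than valence electrons, so K and Na top the IE_2 order.
Valence configurations: Cl⁺ [Ne]3s²3p⁴, B⁺ [He]2s², Ca⁺ [Ar]4s¹.
Approximate IE_2 values (kJ/mol): K 3052, Na 4562, Cl 2298, B 2427, Ca 1145.
Hence IE_2: Ca < Cl < B < K < Na.

Ca < Cl < B < K < Na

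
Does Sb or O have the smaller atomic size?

O is in period 2, group 16; Sb is in period 5, group 15.
Moving right in a period, electrons are added to the same shell under a stronger nuclear pull, so atoms get smaller; moving down, a new shell is opened and atoms get larger.
These span different periods and groups, so the two trends combine.
Sb > O: both effects reinforce here, so Sb is clearly the larger of the two.
For reference (pm): O 63, Sb 140.
So O has the smaller atomic size (O < Sb).

O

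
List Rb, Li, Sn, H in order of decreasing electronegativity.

H > Sn > Li > Rb

H is in period 1, group 1; Li is in period 2, group 1; Rb is in period 5, group 1; Sn is in period 5, group 14.
EN rises left→right (higher Z_eff, smaller atoms) and falls top→bottom (larger, more shielded atoms).
These span different periods and groups, so the two trends combine.
Li > Rb: they share group 1; the group trend gives Li the larger value.
Sn > Li: period and group pull opposite ways; the across-period shift dominates (1.96 vs 0.98).
H > Sn: period and group pull opposite ways; the down-group shift dominates (2.20 vs 1.96).
Tabulated electronegativity (Pauling): H 2.20, Li 0.98, Rb 0.82, Sn 1.96.
So from highest to lowest: H > Sn > Li > Rb.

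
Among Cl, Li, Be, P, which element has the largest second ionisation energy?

Li

After 1 electron has been removed, what remains? Cl⁺ still has 6 valence electrons; Li⁺ is the bare [He] core; Be⁺ still has 1 valence electron; P⁺ still has 4 valence electrons.
Core electrons are held far more tightly than valence electrons, so Li tops the IE_2 order.
Valence configurations: Cl⁺ [Ne]3s²3p⁴, Be⁺ [He]2s¹, P⁺ [Ne]3s²3p².
Tabulated IE_2 (kJ/mol): Cl 2298, Li 7298, Be 1757, P 1907.
Hence IE_2: Be < P < Cl < Li.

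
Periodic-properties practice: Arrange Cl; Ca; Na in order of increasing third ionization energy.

Cl < Ca < Na

IE_3 is the cost of taking one more electron from the +2 cation: Cl²⁺ still has 5 valence electrons; Ca²⁺ is the bare [Ar] core; Na²⁺ is already 1 electron into the core.
Breaking into a closed-shell core is much more expensive than removing a leftover valence electron — Ca and Na have the largest IE_3 here.
The numbers (kJ/mol): Cl 3822, Ca 4912, Na 6910.
Hence IE_3: Cl < Ca < Na.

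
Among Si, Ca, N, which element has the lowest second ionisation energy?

After 1 electron has been removed, what remains? Si⁺ still has 3 valence electrons; Ca⁺ still has 1 valence electron; N⁺ still has 4 valence electrons.
All are still removing valence electrons, so compare the +1 ions as you would atoms: IE_2 generally rises across a period (higher Z_eff) and falls down a group (larger shell), subject to the usual subshell exceptions.
Valence configurations: Si⁺ [Ne]3s²3p¹, Ca⁺ [Ar]4s¹, N⁺ [He]2s²2p².
Tabulated IE_2 (kJ/mol): Si 1577, Ca 1145, N 2856.
Putting it together, IE_2: Ca < Si < N.

Ca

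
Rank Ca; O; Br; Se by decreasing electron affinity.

O is in period 2, group 16; Ca is in period 4, group 2; Se is in period 4, group 16; Br is in period 4, group 17.
Atoms with high Z_eff and room in the valence shell (especially the halogens) have the most exothermic electron affinities.
Neither a single period nor a single group — weigh both effects.
O > Ca: both effects reinforce here, so O is clearly the higher of the two.
Se > O: this pair runs against the simple trend — see the exception note.
Br > Se: both are in period 4; the period trend gives Br the larger value.
Note the exception: Se has a higher electron affinity than O, contrary to the simple trend — O's compact 2p subshell gives strong electron–electron repulsion on the added electron.
For reference (kJ/mol): O 141, Ca 2, Se 195, Br 325.
So from highest to lowest: Br > Se > O > Ca.

Br, Se, O, Ca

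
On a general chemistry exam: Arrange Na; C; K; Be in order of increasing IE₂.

The second ionization energy removes an electron from the +1 ion. For each element: Na⁺ is the bare [Ne] core; C⁺ still has 3 valence electrons; K⁺ is the bare [Ar] core; Be⁺ still has 1 valence electron.
Core electrons are held far more tightly than valence electrons, so K and Na top the IE_2 order.
Valence configurations: C⁺ [He]2s²2p¹, Be⁺ [He]2s¹.
The numbers (kJ/mol): Na 4562, C 2353, K 3052, Be 1757.
So the second ionization energies run Be < C < K < Na.

Be < C < K < Na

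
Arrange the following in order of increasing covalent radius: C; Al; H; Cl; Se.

Atomic radius shrinks across a period as nuclear charge pulls the same shell inward, and grows down a group as new shells are added.
Here both period and group differ, so the two effects have to be weighed against each other.
C > H: the two effects oppose for this pair; the down-group effect wins (75 vs 32 pm).
Cl > C: period and group pull opposite ways; the down-group shift dominates (99 vs 75 pm).
Se > Cl: both effects reinforce here, so Se is clearly the larger of the two.
Al > Se: the two effects oppose for this pair; the across-period effect wins (126 vs 116 pm).
Tabulated atomic radius (pm): H 32, C 75, Al 126, Cl 99, Se 116.
So from smallest to largest: H < C < Cl < Se < Al.

H < C < Cl < Se < Al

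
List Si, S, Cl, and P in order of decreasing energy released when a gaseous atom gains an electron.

Cl > S > Si > P

EA tends to increase across a period and decrease down a group, though the pattern is less regular than for IE or radius.
All lie in period 3; the across-period trend (electron affinity increases left to right) applies, with the exception below.
Note the exception: Si has a higher electron affinity than P, contrary to the simple trend — adding an electron to P's half-filled 3p³ is unfavourable, so Si (3p²) has the more exothermic EA.
Approximate values (kJ/mol): Si 134, P 72, S 200, Cl 349.
So from highest to lowest: Cl > S > Si > P.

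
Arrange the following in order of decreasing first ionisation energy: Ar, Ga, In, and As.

Removing the outermost electron gets harder across a period and easier down a group.
Here both period and group differ, so the two effects have to be weighed against each other.
Ga > In: Ga sits above In in group 13, so the down-group effect alone puts Ga higher.
As > Ga: both are in period 4; the period trend gives As the larger value.
Ar > As: both effects reinforce here, so Ar is clearly the higher of the two.
Approximate values (kJ/mol): Ar 1521, Ga 579, As 947, In 558.
So from highest to lowest: Ar > As > Ga > In.

Ar, As, Ga, In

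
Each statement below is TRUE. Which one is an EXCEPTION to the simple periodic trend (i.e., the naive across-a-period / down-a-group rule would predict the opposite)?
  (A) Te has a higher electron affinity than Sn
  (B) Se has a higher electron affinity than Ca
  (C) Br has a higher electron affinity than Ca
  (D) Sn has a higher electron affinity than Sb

(D)

The general trend: electron affinity increases across a period and decreases down a group.
(A) Te (period 5, group 16) vs Sn (period 5, group 14): the stated order agrees with the simple trend.
(B) Se (period 4, group 16) vs Ca (period 4, group 2): the stated order agrees with the simple trend.
(C) Br (period 4, group 17) vs Ca (period 4, group 2): the stated order agrees with the simple trend.
(D) Sn (period 5, group 14) vs Sb (period 5, group 15): the stated order contradicts the simple trend.
The exception is (D): adding an electron to Sb's half-filled 5p³ is unfavourable, so Sn has the more exothermic EA.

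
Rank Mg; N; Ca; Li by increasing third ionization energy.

After 2 electrons have been removed, what remains? Mg²⁺ is the bare [Ne] core; N²⁺ still has 3 valence electrons; Ca²⁺ is the bare [Ar] core; Li²⁺ is already 1 electron into the core.
Pulling an electron out of a noble-gas core costs far more than removing a remaining valence electron, so Ca, Mg and Li sit at the high end of IE_3.
The numbers (kJ/mol): Mg 7733, N 4578, Ca 4912, Li 11815.
So the third ionization energies run N < Ca < Mg < Li.

N < Ca < Mg < Li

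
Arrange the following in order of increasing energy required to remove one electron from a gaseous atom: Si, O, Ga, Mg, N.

First ionization energy rises across a period (greater Z_eff holds electrons more tightly) and falls down a group (valence electrons are farther from the nucleus).
Neither a single period nor a single group — weigh both effects.
Mg > Ga: the two effects oppose for this pair; the down-group effect wins (738 vs 579 kJ/mol).
Si > Mg: both are in period 3; the period trend gives Si the larger value.
O > Si: both effects reinforce here, so O is clearly the higher of the two.
N > O: this pair runs against the simple trend — see the exception note.
Note the exception: N has a higher first ionization energy than O, contrary to the simple trend — pairing an electron in O's 2p⁴ costs repulsion energy, so O ionizes more easily than half-filled N (2p³).
For reference (kJ/mol): N 1402, O 1314, Mg 738, Si 786, Ga 579.
So from lowest to highest: Ga < Mg < Si < O < N.

Ga < Mg < Si < O < N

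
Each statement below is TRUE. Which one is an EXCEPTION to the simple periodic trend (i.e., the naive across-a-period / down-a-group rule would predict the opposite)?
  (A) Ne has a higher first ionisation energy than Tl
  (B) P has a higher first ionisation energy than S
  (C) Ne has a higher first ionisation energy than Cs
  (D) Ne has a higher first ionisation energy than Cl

The general trend: first ionisation energy increases across a period and decreases down a group.
(A) Ne (period 2, group 18) vs Tl (period 6, group 13): the stated order agrees with the simple trend.
(B) P (period 3, group 15) vs S (period 3, group 16): the stated order contradicts the simple trend.
(C) Ne (period 2, group 18) vs Cs (period 6, group 1): the stated order agrees with the simple trend.
(D) Ne (period 2, group 18) vs Cl (period 3, group 17): the stated order agrees with the simple trend.
The exception is (B): S (3p⁴) ionizes more easily than half-filled P (3p³) because the paired 3p electron in S is pushed out by e⁻–e⁻ repulsion.

(B)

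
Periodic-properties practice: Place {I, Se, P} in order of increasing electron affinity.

P is in period 3, group 15; Se is in period 4, group 16; I is in period 5, group 17.
EA tends to increase across a period and decrease down a group, though the pattern is less regular than for IE or radius.
A diagonal step moves right (one effect) and down (the opposite effect) at once.
Se > P: the two effects oppose for this pair; the across-period effect wins (195 vs 72 kJ/mol).
I > Se: the two effects oppose for this pair; the across-period effect wins (295 vs 195 kJ/mol).
Approximate values (kJ/mol): P 72, Se 195, I 295.
So from lowest to highest: P < Se < I.

P < Se < I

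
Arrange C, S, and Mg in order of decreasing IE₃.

Mg > C > S

The third ionization energy removes an electron from the +2 ion. For each element: C²⁺ still has 2 valence electrons; S²⁺ still has 4 valence electrons; Mg²⁺ is the bare [Ne] core.
Breaking into a closed-shell core is much more expensive than removing a leftover valence electron — Mg has the largest IE_3 here.
Valence configurations: C²⁺ [He]2s², S²⁺ [Ne]3s²3p².
Tabulated IE_3 (kJ/mol): C 4620, S 3357, Mg 7733.
Overall IE_3 order: S < C < Mg.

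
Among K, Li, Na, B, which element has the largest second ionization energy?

Li

After 1 electron has been removed, what remains? K⁺ is the bare [Ar] core; Li⁺ is the bare [He] core; Na⁺ is the bare [Ne] core; B⁺ still has 2 valence electrons.
Breaking into a closed-shell core is much more expensive than removing a leftover valence electron — K, Na and Li have the largest IE_2 here.
The numbers (kJ/mol): K 3052, Li 7298, Na 4562, B 2427.
Hence IE_2: B < K < Na < Li.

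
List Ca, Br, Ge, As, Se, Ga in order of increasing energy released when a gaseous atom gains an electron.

Ca < Ga < As < Ge < Se < Br

Adding an electron releases more energy for atoms nearer the top right (short of the noble gases).
All lie in period 4; the across-period trend (electron affinity increases left to right) applies, with the exception below.
Note the exception: Ge has a higher electron affinity than As, contrary to the simple trend — adding an electron to As's half-filled 4p³ is unfavourable, so Ge (4p²) has the more exothermic EA.
Tabulated electron affinity (kJ/mol): Ca 2, Ga 29, Ge 119, As 78, Se 195, Br 325.
So from lowest to highest: Ca < Ga < As < Ge < Se < Br.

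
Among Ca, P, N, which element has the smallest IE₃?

After 2 electrons have been removed, what remains? Ca²⁺ is the bare [Ar] core; P²⁺ still has 3 valence electrons; N²⁺ still has 3 valence electrons.
Breaking into a closed-shell core is much more expensive than removing a leftover valence electron — Ca has the largest IE_3 here.
Valence configurations: P²⁺ [Ne]3s²3p¹, N²⁺ [He]2s²2p¹.
The numbers (kJ/mol): Ca 4912, P 2914, N 4578.
Overall IE_3 order: P < N < Ca.

P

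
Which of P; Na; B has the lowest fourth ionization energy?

P

After 3 electrons have been removed, what remains? P³⁺ still has 2 valence electrons; Na³⁺ is already 2 electrons into the core; B³⁺ is the bare [He] core.
Core electrons are held far more tightly than valence electrons, so Na and B top the IE_4 order.
Tabulated IE_4 (kJ/mol): P 4964, Na 9543, B 25026.
So the fourth ionization energies run P < Na < B.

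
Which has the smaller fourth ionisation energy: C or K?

IE_4 is the cost of taking one more electron from the +3 cation: C³⁺ still has 1 valence electron; K³⁺ is already 2 electrons into the core.
Usually core removal costs more than valence removal, but here the competition is close: a tightly held n=2 valence electron can cost more to remove than an n=3 core electron, so the actual values have to decide it.
Tabulated IE_4 (kJ/mol): C 6223, K 5877.
So the fourth ionization energies run K < C.

K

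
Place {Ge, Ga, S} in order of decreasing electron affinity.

S is in period 3, group 16; Ga is in period 4, group 13; Ge is in period 4, group 14.
Atoms with high Z_eff and room in the valence shell (especially the halogens) have the most exothermic electron affinities.
These span different periods and groups, so the two trends combine.
Ge > Ga: both are in period 4; the period trend gives Ge the larger value.
S > Ge: relative to Ge, both the across-period and down-group shifts push S's electron affinity up.
For reference (kJ/mol): S 200, Ga 29, Ge 119.
So from highest to lowest: S > Ge > Ga.

S > Ge > Ga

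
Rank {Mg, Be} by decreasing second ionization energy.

Be > Mg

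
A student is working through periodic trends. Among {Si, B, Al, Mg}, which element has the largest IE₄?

After 3 electrons have been removed, what remains? Si³⁺ still has 1 valence electron; B³⁺ is the bare [He] core; Al³⁺ is the bare [Ne] core; Mg³⁺ is already 1 electron into the core.
Pulling an electron out of a noble-gas core costs far more than removing a remaining valence electron, so Mg, Al and B sit at the high end of IE_4.
The numbers (kJ/mol): Si 4356, B 25026, Al 11577, Mg 10543.
Hence IE_4: Si < Mg < Al < B.

B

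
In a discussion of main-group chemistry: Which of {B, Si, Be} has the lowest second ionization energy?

Si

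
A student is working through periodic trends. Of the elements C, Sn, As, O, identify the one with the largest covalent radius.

Sn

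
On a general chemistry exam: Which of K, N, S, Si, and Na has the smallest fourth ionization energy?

IE_4 is the cost of taking one more electron from the +3 cation: K³⁺ is already 2 electrons into the core; N³⁺ still has 2 valence electrons; S³⁺ still has 3 valence electrons; Si³⁺ still has 1 valence electron; Na³⁺ is already 2 electrons into the core.
Usually core removal costs more than valence removal, but here the competition is close: a tightly held n=2 valence electron can cost more to remove than an n=3 core electron, so the actual values have to decide it.
Valence configurations: N³⁺ [He]2s², S³⁺ [Ne]3s²3p¹, Si³⁺ [Ne]3s¹.
Tabulated IE_4 (kJ/mol): K 5877, N 7475, S 4556, Si 4356, Na 9543.
Overall IE_4 order: Si < S < K < N < Na.

Si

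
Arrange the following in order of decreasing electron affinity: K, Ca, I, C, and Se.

C is in period 2, group 14; K is in period 4, group 1; Ca is in period 4, group 2; Se is in period 4, group 16; I is in period 5, group 17.
EA tends to increase across a period and decrease down a group, though the pattern is less regular than for IE or radius.
Here both period and group differ, so the two effects have to be weighed against each other.
K > Ca: this pair runs against the simple trend — see the exception note.
C > K: relative to K, both the across-period and down-group shifts push C's electron affinity up.
Se > C: the two effects oppose for this pair; the across-period effect wins (195 vs 122 kJ/mol).
I > Se: the two effects oppose for this pair; the across-period effect wins (295 vs 195 kJ/mol).
Note the exception: K has a higher electron affinity than Ca, contrary to the simple trend — adding an electron to Ca (ns²) has to open a new, higher-energy np subshell, which is unfavourable.
Approximate values (kJ/mol): C 122, K 48, Ca 2, Se 195, I 295.
So from highest to lowest: I > Se > C > K > Ca.

I > Se > C > K > Ca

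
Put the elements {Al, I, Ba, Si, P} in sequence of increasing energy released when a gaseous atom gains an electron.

Ba < Al < P < Si < I

EA tends to increase across a period and decrease down a group, though the pattern is less regular than for IE or radius.
These span different periods and groups, so the two trends combine.
Al > Ba: both effects reinforce here, so Al is clearly the higher of the two.
P > Al: both are in period 3; the period trend gives P the larger value.
Si > P: this pair runs against the simple trend — see the exception note.
I > Si: period and group pull opposite ways; the across-period shift dominates (295 vs 134 kJ/mol).
Note the exception: Si has a higher electron affinity than P, contrary to the simple trend — adding an electron to P's half-filled 3p³ is unfavourable, so Si (3p²) has the more exothermic EA.
Tabulated electron affinity (kJ/mol): Al 42, Si 134, P 72, I 295, Ba 14.
So from lowest to highest: Ba < Al < P < Si < I.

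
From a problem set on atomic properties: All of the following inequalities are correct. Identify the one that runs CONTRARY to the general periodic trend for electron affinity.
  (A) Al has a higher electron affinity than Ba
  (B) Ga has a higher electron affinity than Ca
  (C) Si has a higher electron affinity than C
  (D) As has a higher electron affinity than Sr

(C)

The general trend: electron affinity increases across a period and decreases down a group.
(A) Al (period 3, group 13) vs Ba (period 6, group 2): the stated order agrees with the simple trend.
(B) Ga (period 4, group 13) vs Ca (period 4, group 2): the stated order agrees with the simple trend.
(C) Si (period 3, group 14) vs C (period 2, group 14): the stated order contradicts the simple trend.
(D) As (period 4, group 15) vs Sr (period 5, group 2): the stated order agrees with the simple trend.
The exception is (C): Si's larger, more diffuse 3p orbitals accept an added electron slightly more readily than C's compact 2p.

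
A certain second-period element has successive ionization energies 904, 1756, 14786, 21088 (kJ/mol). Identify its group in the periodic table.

Group 2

Look for the largest jump between consecutive ionization energies: IE3/IE2 ≈ 8.4, far larger than any earlier ratio.
That jump marks the point where a core electron is being removed. So the atom has 2 valence electrons.
A main-group element with 2 valence electrons is in group 2.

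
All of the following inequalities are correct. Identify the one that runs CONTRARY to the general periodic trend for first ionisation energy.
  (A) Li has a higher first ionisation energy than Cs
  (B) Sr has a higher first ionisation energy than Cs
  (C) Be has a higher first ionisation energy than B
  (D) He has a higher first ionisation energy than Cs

(C)

The general trend: first ionisation energy increases across a period and decreases down a group.
(A) Li (period 2, group 1) vs Cs (period 6, group 1): the stated order agrees with the simple trend.
(B) Sr (period 5, group 2) vs Cs (period 6, group 1): the stated order agrees with the simple trend.
(C) Be (period 2, group 2) vs B (period 2, group 13): the stated order contradicts the simple trend.
(D) He (period 1, group 18) vs Cs (period 6, group 1): the stated order agrees with the simple trend.
The exception is (C): removing B's lone 2p electron is easier than breaking Be's filled 2s².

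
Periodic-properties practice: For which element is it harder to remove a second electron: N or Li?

The second ionization energy removes an electron from the +1 ion. For each element: N⁺ still has 4 valence electrons; Li⁺ is the bare [He] core.
Breaking into a closed-shell core is much more expensive than removing a leftover valence electron — Li has the largest IE_2 here.
The numbers (kJ/mol): N 2856, Li 7298.
So the second ionization energies run N < Li.

Li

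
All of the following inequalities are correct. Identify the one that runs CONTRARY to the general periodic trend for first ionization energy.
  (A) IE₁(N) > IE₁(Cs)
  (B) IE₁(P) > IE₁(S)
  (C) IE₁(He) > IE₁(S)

The general trend: first ionization energy increases across a period and decreases down a group.
(A) N (period 2, group 15) vs Cs (period 6, group 1): the stated order agrees with the simple trend.
(B) P (period 3, group 15) vs S (period 3, group 16): the stated order contradicts the simple trend.
(C) He (period 1, group 18) vs S (period 3, group 16): the stated order agrees with the simple trend.
The exception is (B): S (3p⁴) ionizes more easily than half-filled P (3p³) because the paired 3p electron in S is pushed out by e⁻–e⁻ repulsion.

(B)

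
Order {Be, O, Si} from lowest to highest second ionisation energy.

IE_2 is the cost of taking one more electron from the +1 cation: Be⁺ still has 1 valence electron; O⁺ still has 5 valence electrons; Si⁺ still has 3 valence electrons.
All are still removing valence electrons, so compare the +1 ions as you would atoms: IE_2 generally rises across a period (higher Z_eff) and falls down a group (larger shell), subject to the usual subshell exceptions.
Valence configurations: Be⁺ [He]2s¹, O⁺ [He]2s²2p³, Si⁺ [Ne]3s²3p¹.
The numbers (kJ/mol): Be 1757, O 3388, Si 1577.
So the second ionization energies run Si < Be < O.

Si, Be, O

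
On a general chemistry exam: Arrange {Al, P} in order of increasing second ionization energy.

Al, P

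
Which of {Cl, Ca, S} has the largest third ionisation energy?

Ca

After 2 electrons have been removed, what remains? Cl²⁺ still has 5 valence electrons; Ca²⁺ is the bare [Ar] core; S²⁺ still has 4 valence electrons.
Core electrons are held far more tightly than valence electrons, so Ca tops the IE_3 order.
Valence configurations: Cl²⁺ [Ne]3s²3p³, S²⁺ [Ne]3s²3p².
Approximate IE_3 values (kJ/mol): Cl 3822, Ca 4912, S 3357.
Hence IE_3: S < Cl < Ca.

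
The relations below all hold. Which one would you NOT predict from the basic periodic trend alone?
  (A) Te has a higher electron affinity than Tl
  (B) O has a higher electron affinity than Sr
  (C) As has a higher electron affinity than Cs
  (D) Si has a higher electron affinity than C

The general trend: electron affinity increases across a period and decreases down a group.
(A) Te (period 5, group 16) vs Tl (period 6, group 13): the stated order agrees with the simple trend.
(B) O (period 2, group 16) vs Sr (period 5, group 2): the stated order agrees with the simple trend.
(C) As (period 4, group 15) vs Cs (period 6, group 1): the stated order agrees with the simple trend.
(D) Si (period 3, group 14) vs C (period 2, group 14): the stated order contradicts the simple trend.
The exception is (D): Si's larger, more diffuse 3p orbitals accept an added electron slightly more readily than C's compact 2p.

(D)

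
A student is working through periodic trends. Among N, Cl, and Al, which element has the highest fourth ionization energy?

IE_4 is the cost of taking one more electron from the +3 cation: N³⁺ still has 2 valence electrons; Cl³⁺ still has 4 valence electrons; Al³⁺ is the bare [Ne] core.
Core electrons are held far more tightly than valence electrons, so Al tops the IE_4 order.
Valence configurations: N³⁺ [He]2s², Cl³⁺ [Ne]3s²3p².
Approximate IE_4 values (kJ/mol): N 7475, Cl 5159, Al 11577.
Overall IE_4 order: Cl < N < Al.

Al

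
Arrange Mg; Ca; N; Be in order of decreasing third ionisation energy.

Be, Mg, Ca, N

IE_3 is the cost of taking one more electron from the +2 cation: Mg²⁺ is the bare [Ne] core; Ca²⁺ is the bare [Ar] core; N²⁺ still has 3 valence electrons; Be²⁺ is the bare [He] core.
Pulling an electron out of a noble-gas core costs far more than removing a remaining valence electron, so Ca, Mg and Be sit at the high end of IE_3.
Tabulated IE_3 (kJ/mol): Mg 7733, Ca 4912, N 4578, Be 14849.
Hence IE_3: N < Ca < Mg < Be.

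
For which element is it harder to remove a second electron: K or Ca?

K

Consider each +1 ion: K⁺ is the bare [Ar] core; Ca⁺ still has 1 valence electron.
Breaking into a closed-shell core is much more expensive than removing a leftover valence electron — K has the largest IE_2 here.
Tabulated IE_2 (kJ/mol): K 3052, Ca 1145.
Putting it together, IE_2: Ca < K.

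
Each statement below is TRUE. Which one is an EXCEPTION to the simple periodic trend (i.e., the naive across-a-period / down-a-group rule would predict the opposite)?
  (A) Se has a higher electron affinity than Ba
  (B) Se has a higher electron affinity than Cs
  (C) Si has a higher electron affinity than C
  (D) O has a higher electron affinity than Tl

The general trend: electron affinity increases across a period and decreases down a group.
(A) Se (period 4, group 16) vs Ba (period 6, group 2): the stated order agrees with the simple trend.
(B) Se (period 4, group 16) vs Cs (period 6, group 1): the stated order agrees with the simple trend.
(C) Si (period 3, group 14) vs C (period 2, group 14): the stated order contradicts the simple trend.
(D) O (period 2, group 16) vs Tl (period 6, group 13): the stated order agrees with the simple trend.
The exception is (C): Si's larger, more diffuse 3p orbitals accept an added electron slightly more readily than C's compact 2p.

(C)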